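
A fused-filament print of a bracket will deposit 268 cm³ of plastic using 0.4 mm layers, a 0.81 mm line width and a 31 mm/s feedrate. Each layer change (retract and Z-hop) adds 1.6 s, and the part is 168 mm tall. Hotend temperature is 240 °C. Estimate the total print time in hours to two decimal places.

7.60 hours

Extrusion cross-section = 0.4 × 0.81 = 0.324 mm².
Path length: 268000 mm³ / 0.324 mm² → 827160.5 mm.
Time extruding = 827160.5 / 31 = 26682.6 s.
Layer count = ceil(168 / 0.4) = 420.
Non-print overhead = 420 × 1.6, so 672 s.
Total = 26682.6 + 672 = 27354.6 s = 7.60 hours.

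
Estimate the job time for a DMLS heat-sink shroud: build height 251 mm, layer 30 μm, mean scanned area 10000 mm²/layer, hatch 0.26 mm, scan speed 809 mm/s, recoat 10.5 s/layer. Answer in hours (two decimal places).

134.90 hours

Layers = ⌈251/0.03⌉ = 8367.
Scan path per layer = 10000 / 0.26 = 38461.5 mm.
Per-layer scan time = 38461.5 / 809, so 47.542 s.
Layer cycle: 47.542 + 10.5 → 58.042 s.
Build time = 8367 × 58.042 = 485637.414 s = 134.90 hours.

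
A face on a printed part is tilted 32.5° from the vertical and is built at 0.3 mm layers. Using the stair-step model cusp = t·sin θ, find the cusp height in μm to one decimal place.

h_c = t·sin θ = 0.3 × 0.5373 = 0.16119 mm (161.2 μm).

161.2 μm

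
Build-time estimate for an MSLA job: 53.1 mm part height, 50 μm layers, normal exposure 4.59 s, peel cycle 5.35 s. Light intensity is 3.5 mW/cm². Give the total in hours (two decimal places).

Number of layers: 53.1 / 0.05 → 1062 (rounded up).
Per-layer time: 4.59 + 5.35 → 9.94 s.
Total = 1062 × 9.94 = 10556.28 s = 2.93 hours.

2.93 hours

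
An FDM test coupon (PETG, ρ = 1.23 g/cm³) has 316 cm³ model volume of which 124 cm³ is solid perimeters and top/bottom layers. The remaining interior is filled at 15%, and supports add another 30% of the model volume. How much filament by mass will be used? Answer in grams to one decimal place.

Interior volume: 316 − 124 → 192 cm³.
Infill deposited: 0.15 × 192 → 28.8 cm³.
Support: 0.30 × 316 → 94.8 cm³.
Total printed volume = 124 + 28.8 + 94.8, so 247.6 cm³.
Mass: 247.6 × 1.23 → 304.548 g.

304.5 g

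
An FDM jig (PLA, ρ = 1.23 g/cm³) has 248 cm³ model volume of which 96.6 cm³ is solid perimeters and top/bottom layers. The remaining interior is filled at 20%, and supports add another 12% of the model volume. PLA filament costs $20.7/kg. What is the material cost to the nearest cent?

$3.99

Infill region = 248 − 96.6, so 151.4 cm³.
Infill volume = 0.20 × 151.4, so 30.28 cm³.
Support: 0.12 × 248 → 29.76 cm³.
Deposited volume = 96.6 + 30.28 + 29.76 = 156.64 cm³.
Mass = 156.64 × 1.23, so 192.6672 g.
At $20.7/kg: 192.6672/1000 × 20.7 = $3.99.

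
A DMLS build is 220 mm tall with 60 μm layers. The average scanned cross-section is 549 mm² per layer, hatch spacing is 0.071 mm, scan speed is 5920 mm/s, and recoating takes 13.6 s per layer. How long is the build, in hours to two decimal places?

Layers = ⌈220/0.06⌉ = 3667.
Hatch length per layer = 549 / 0.071 = 7732.4 mm.
Scan time per layer = 7732.4 / 5920 = 1.3061 s.
Layer cycle = 1.3061 + 13.6, so 14.9061 s.
Total: 3667 × 14.9061 s = 54660.6687 s → 15.18 hours.

15.18 hours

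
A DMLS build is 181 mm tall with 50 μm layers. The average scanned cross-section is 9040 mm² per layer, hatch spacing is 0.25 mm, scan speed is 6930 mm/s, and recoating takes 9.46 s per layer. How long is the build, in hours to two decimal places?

14.76 hours

Layer count = ceil(181 / 0.05) = 3620.
Scan path per layer = 9040 / 0.25 = 36160 mm.
Laser time per layer: 36160 / 6930 → 5.2179 s.
Per-layer time = 5.2179 + 9.46, so 14.6779 s.
Build time = 3620 × 14.6779 = 53133.998 s = 14.76 hours.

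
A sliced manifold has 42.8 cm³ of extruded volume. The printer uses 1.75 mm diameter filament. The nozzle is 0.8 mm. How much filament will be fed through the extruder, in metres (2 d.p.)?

Filament cross-section = π × (1.75/2)² = 2.4053 mm².
Length = 42.8 cm³ / 2.4053 mm² = 42800 / 2.4053 = 17794.04 mm = 17.79 m.

17.79 m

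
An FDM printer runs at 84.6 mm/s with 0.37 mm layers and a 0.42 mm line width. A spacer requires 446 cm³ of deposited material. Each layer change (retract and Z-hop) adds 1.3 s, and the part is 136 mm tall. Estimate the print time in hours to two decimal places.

Bead cross-section = 0.37 × 0.42 = 0.1554 mm².
Toolpath length = 446 cm³ / 0.1554 mm² = 446000 / 0.1554 = 2870012.9 mm.
Time extruding = 2870012.9 / 84.6, so 33924.5 s.
Layer count = ceil(136 / 0.37) = 368.
Layer-change overhead: 368 × 1.3 → 478.4 s.
Altogether 33924.5 + 478.4 = 34402.9 s, i.e. 9.56 hours.

9.56 hours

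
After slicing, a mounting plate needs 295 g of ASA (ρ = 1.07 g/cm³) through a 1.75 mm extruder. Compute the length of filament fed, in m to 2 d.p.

Volume = 295 g / 1.07 g·cm⁻³ = 275.7009 cm³ = 275700.9 mm³.
Cross-section of 1.75 mm filament: π·(1.75/2)² = 2.4053 mm².
L = V/A = 275700.9/2.4053 = 114622.25 mm → 114.62 m.

114.62 m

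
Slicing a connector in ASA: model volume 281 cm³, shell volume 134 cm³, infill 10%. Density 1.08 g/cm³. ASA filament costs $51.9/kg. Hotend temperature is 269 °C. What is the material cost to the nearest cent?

Interior volume = 281 − 134 = 147 cm³.
Infill deposited = 0.10 × 147, so 14.7 cm³.
Deposited volume = 134 + 14.7 = 148.7 cm³.
Mass: 148.7 × 1.08 → 160.596 g.
Cost = 160.596 g / 1000 × $51.9/kg = $8.33.

$8.33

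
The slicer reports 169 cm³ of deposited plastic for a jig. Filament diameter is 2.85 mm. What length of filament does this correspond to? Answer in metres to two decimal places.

A = π r² = π × 1.425² = 6.3794 mm².
L = 169000 mm³ / 6.3794 mm² = 26491.52 mm, i.e. 26.49 m.

26.49 m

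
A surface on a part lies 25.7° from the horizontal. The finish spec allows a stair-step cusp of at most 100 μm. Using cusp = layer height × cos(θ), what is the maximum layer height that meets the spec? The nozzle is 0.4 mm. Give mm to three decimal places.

Layer height = cusp / cos(25.7°) = 0.1 / 0.9011 = 0.111 mm.

0.111 mm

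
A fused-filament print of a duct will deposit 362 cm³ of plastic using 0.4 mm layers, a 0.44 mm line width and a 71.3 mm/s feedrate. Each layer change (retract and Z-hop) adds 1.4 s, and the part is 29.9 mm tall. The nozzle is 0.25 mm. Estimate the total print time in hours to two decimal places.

Line area = 0.4 × 0.44 = 0.176 mm².
Toolpath length = 362 cm³ / 0.176 mm² = 362000 / 0.176 = 2056818.2 mm.
Time extruding = 2056818.2 / 71.3 = 28847.4 s.
Number of layers: 29.9 / 0.4 → 75 (rounded up).
Z-hop total = 75 × 1.4 = 105 s.
Altogether 28847.4 + 105 = 28952.4 s, i.e. 8.04 hours.

8.04 hours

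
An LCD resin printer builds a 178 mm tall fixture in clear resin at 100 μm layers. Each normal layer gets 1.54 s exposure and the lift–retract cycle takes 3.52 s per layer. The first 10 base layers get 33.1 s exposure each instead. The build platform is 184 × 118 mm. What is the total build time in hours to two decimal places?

2.59 hours

Layers = ⌈178/0.1⌉ = 1780.
Burn-in layers = 10 × (33.1 + 3.52), so 366.2 s.
Remaining layers = 1770 × (1.54 + 3.52), so 8956.2 s.
Total = 366.2 + 8956.2 = 9322.4 s = 2.59 hours.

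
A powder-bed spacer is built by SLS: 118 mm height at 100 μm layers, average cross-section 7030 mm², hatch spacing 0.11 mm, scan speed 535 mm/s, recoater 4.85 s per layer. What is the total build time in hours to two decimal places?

Layer count = ceil(118 / 0.1) = 1180.
Per-layer scan distance = 7030 / 0.11, so 63909.1 mm.
Laser time per layer = 63909.1 / 535, so 119.4563 s.
Layer cycle = 119.4563 + 4.85, so 124.3063 s.
1180 layers × 124.3063 s/layer = 146681.434 s, i.e. 40.74 hours.

40.74 hours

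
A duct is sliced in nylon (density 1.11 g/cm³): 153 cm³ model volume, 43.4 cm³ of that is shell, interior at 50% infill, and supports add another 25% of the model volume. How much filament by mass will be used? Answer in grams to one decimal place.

Infill region = 153 − 43.4, so 109.6 cm³.
Infill volume = 0.50 × 109.6, so 54.8 cm³.
Support = 0.25 × 153, so 38.25 cm³.
Deposited volume = 43.4 + 54.8 + 38.25, so 136.45 cm³.
Mass = 136.45 × 1.11 = 151.4595 g.

151.5 g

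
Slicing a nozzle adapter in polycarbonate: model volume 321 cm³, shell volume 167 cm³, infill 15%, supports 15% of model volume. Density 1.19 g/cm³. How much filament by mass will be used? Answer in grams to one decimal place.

Volume inside the shell: 321 − 167 → 154 cm³.
Infill volume: 0.15 × 154 → 23.1 cm³.
Support = 0.15 × 321, so 48.15 cm³.
Total extruded = 167 + 23.1 + 48.15 = 238.25 cm³.
Mass: 238.25 × 1.19 → 283.5175 g.

283.5 g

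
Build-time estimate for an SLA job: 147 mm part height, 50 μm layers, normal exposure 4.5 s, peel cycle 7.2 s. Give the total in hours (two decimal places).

9.56 hours

Layer count = ceil(147 / 0.05) = 2940.
Per-layer time = 4.5 + 7.2 = 11.7 s.
Total = 2940 × 11.7 = 34398 s = 9.56 hours.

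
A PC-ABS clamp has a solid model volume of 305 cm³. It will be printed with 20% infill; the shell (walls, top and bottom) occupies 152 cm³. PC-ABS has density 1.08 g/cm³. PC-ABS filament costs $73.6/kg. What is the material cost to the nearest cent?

Volume inside the shell = 305 − 152 = 153 cm³.
Infill deposited = 0.20 × 153 = 30.6 cm³.
Deposited volume = 152 + 30.6 = 182.6 cm³.
Mass: 182.6 × 1.08 → 197.208 g.
Cost = 197.208 g / 1000 × $73.6/kg = $14.51.

$14.51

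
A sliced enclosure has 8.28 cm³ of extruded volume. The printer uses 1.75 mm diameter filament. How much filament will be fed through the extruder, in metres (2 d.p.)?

Filament cross-section = π × (1.75/2)² = 2.4053 mm².
L = 8280 mm³ / 2.4053 mm² = 3442.4 mm, i.e. 3.44 m.

3.44 m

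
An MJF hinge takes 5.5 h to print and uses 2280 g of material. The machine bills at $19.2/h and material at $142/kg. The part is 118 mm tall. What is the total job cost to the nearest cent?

Machine cost = 19.2 × 5.5 = $105.60.
Material cost: 142 × 2280/1000 → $323.76.
Job cost: 105.60 + 323.76 = $429.36.

$429.36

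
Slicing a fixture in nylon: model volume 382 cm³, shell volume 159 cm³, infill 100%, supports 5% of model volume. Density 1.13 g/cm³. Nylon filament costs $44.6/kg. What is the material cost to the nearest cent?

$20.21

Interior volume = 382 − 159, so 223 cm³.
Infill deposited: 1.00 × 223 → 223 cm³.
Support = 0.05 × 382 = 19.1 cm³.
Total printed volume = 159 + 223 + 19.1, so 401.1 cm³.
Mass: 401.1 × 1.13 → 453.243 g.
Cost = 453.243 g / 1000 × $44.6/kg = $20.21.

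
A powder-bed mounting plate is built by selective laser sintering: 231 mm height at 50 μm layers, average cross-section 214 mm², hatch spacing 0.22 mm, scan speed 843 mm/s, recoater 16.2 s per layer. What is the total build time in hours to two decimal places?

Layers = ⌈231/0.05⌉ = 4620.
Per-layer scan distance = 214 / 0.22, so 972.7 mm.
Per-layer scan time = 972.7 / 843 = 1.1539 s.
Layer cycle = 1.1539 + 16.2 = 17.3539 s.
Build time = 4620 × 17.3539 = 80175.018 s = 22.27 hours.

22.27 hours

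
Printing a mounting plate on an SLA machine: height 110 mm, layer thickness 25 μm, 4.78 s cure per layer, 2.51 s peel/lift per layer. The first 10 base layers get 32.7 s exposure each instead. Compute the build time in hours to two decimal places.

8.99 hours

Number of layers: 110 / 0.025 → 4400 (rounded up).
Bottom layers = 10 × (32.7 + 2.51) = 352.1 s.
Regular layers = 4390 × (4.78 + 2.51), so 32003.1 s.
Total = 352.1 + 32003.1 = 32355.2 s = 8.99 hours.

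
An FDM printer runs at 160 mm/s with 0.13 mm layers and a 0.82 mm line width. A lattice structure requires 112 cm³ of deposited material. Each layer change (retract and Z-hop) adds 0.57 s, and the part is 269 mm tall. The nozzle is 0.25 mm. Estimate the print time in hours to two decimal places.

2.15 hours

Bead cross-section = 0.13 × 0.82 = 0.1066 mm².
Total extruded path = 112000/0.1066 = 1050656.7 mm.
Extrusion time = 1050656.7 / 160, so 6566.6 s.
Layers = ⌈269/0.13⌉ = 2070.
Non-print overhead = 2070 × 0.57, so 1179.9 s.
Total = 6566.6 + 1179.9 = 7746.5 s = 2.15 hours.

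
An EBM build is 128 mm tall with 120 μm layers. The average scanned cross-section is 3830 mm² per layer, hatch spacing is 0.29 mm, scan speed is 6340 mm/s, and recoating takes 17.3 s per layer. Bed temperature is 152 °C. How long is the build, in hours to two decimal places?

Layers = ⌈128/0.12⌉ = 1067.
Per-layer scan distance = 3830 / 0.29, so 13206.9 mm.
Per-layer scan time: 13206.9 / 6340 → 2.0831 s.
Layer cycle: 2.0831 + 17.3 → 19.3831 s.
Total: 1067 × 19.3831 s = 20681.7677 s → 5.74 hours.

5.74 hours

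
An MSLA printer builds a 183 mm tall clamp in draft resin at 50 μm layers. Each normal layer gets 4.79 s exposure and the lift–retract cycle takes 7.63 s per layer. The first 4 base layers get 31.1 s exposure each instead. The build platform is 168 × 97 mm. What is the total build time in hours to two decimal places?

12.66 hours

Number of layers: 183 / 0.05 → 3660 (rounded up).
Burn-in layers = 4 × (31.1 + 7.63), so 154.92 s.
Regular layers: 3656 × (4.79 + 7.63) → 45407.52 s.
Sum: 154.92 + 45407.52 = 45562.44 s → 12.66 hours.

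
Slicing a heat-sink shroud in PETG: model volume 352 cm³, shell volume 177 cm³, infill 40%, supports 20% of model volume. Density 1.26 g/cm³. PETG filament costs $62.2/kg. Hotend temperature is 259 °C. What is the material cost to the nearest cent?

Volume inside the shell = 352 − 177, so 175 cm³.
Infill volume = 0.40 × 175, so 70 cm³.
Support = 0.20 × 352 = 70.4 cm³.
Total extruded = 177 + 70 + 70.4 = 317.4 cm³.
Mass = 317.4 × 1.26 = 399.924 g.
Cost = 399.924 g / 1000 × $62.2/kg = $24.88.

$24.88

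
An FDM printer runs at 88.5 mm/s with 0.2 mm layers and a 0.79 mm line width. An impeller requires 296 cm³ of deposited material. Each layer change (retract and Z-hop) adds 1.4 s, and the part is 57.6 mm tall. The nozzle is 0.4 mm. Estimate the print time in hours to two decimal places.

Line area = 0.2 × 0.79 = 0.158 mm².
Path length: 296000 mm³ / 0.158 mm² → 1873417.7 mm.
Extrusion time: 1873417.7 / 88.5 → 21168.6 s.
Number of layers: 57.6 / 0.2 → 288 (rounded up).
Z-hop total: 288 × 1.4 → 403.2 s.
Total = 21168.6 + 403.2 = 21571.8 s = 5.99 hours.

5.99 hours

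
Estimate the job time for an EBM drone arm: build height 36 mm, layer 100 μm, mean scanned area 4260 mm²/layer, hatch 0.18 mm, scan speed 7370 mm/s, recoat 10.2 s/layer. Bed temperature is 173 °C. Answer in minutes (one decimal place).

Number of layers: 36 / 0.1 → 360 (rounded up).
Scan path per layer = 4260 / 0.18 = 23666.7 mm.
Beam time per layer = 23666.7 / 7370 = 3.2112 s.
Layer cycle = 3.2112 + 10.2 = 13.4112 s.
Total: 360 × 13.4112 s = 4828.032 s → 80.5 minutes.

80.5 minutes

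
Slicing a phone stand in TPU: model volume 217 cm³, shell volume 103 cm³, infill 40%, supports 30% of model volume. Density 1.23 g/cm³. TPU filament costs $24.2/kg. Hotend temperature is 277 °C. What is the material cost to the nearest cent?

$6.36

Volume inside the shell = 217 − 103, so 114 cm³.
Infill volume = 0.40 × 114 = 45.6 cm³.
Support = 0.30 × 217 = 65.1 cm³.
Total printed volume = 103 + 45.6 + 65.1, so 213.7 cm³.
Mass: 213.7 × 1.23 → 262.851 g.
Cost = 262.851 g / 1000 × $24.2/kg = $6.36.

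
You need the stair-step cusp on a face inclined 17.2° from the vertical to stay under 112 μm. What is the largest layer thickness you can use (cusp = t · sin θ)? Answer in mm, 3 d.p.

0.379 mm

Layer height = cusp / sin(17.2°) = 0.112 / 0.2957 = 0.379 mm.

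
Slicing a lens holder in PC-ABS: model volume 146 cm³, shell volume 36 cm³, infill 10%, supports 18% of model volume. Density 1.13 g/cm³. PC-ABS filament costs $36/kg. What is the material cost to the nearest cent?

$2.98

Interior volume = 146 − 36 = 110 cm³.
Deposited infill: 0.10 × 110 → 11 cm³.
Support = 0.18 × 146 = 26.28 cm³.
Total extruded: 36 + 11 + 26.28 → 73.28 cm³.
Mass = 73.28 × 1.13 = 82.8064 g.
Cost = 82.8064 g / 1000 × $36/kg = $2.98.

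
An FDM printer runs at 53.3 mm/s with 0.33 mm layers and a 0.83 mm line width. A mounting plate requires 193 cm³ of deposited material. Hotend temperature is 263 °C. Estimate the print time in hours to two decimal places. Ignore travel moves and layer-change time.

3.67 hours

Line area: 0.33 × 0.83 → 0.2739 mm².
Path length: 193000 mm³ / 0.2739 mm² → 704636.7 mm.
Print-move time = 704636.7 / 53.3, so 13220.2 s.
13220.2 s = 3.67 hours.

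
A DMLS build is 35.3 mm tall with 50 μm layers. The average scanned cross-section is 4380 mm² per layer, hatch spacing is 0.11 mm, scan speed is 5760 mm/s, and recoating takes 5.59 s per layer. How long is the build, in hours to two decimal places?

Layers = ⌈35.3/0.05⌉ = 706.
Scan path per layer = 4380 / 0.11 = 39818.2 mm.
Per-layer scan time = 39818.2 / 5760, so 6.9129 s.
Per-layer time = 6.9129 + 5.59 = 12.5029 s.
Total: 706 × 12.5029 s = 8827.0474 s → 2.45 hours.

2.45 hours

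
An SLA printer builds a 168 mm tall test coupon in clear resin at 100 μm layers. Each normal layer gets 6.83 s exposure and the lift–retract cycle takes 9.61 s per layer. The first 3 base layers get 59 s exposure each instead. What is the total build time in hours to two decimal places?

Layers = ⌈168/0.1⌉ = 1680.
Burn-in layers: 3 × (59 + 9.61) → 205.83 s.
Normal layers = 1677 × (6.83 + 9.61), so 27569.88 s.
Total = 205.83 + 27569.88 = 27775.71 s = 7.72 hours.

7.72 hours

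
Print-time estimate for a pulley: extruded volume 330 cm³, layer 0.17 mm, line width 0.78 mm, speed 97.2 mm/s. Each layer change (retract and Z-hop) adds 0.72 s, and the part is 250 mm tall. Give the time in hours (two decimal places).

Extrusion cross-section = 0.17 × 0.78, so 0.1326 mm².
Total extruded path = 330000/0.1326 = 2488687.8 mm.
Print-move time = 2488687.8 / 97.2, so 25603.8 s.
Layers = ⌈250/0.17⌉ = 1471.
Non-print overhead = 1471 × 0.72 = 1059.12 s.
Altogether 25603.8 + 1059.12 = 26662.92 s, i.e. 7.41 hours.

7.41 hours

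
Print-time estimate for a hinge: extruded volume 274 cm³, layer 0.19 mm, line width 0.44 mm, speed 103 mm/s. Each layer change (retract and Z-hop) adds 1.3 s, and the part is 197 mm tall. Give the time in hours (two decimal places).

Line area = 0.19 × 0.44, so 0.0836 mm².
Path length: 274000 mm³ / 0.0836 mm² → 3277512 mm.
Time extruding: 3277512 / 103 → 31820.5 s.
Layers = ⌈197/0.19⌉ = 1037.
Non-print overhead = 1037 × 1.3 = 1348.1 s.
Altogether 31820.5 + 1348.1 = 33168.6 s, i.e. 9.21 hours.

9.21 hours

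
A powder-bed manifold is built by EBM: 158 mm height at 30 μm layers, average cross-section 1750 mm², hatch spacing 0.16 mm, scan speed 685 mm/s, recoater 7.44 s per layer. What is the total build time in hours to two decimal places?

34.25 hours

Layers = ⌈158/0.03⌉ = 5267.
Scan path per layer = 1750 / 0.16 = 10937.5 mm.
Beam time per layer: 10937.5 / 685 → 15.9672 s.
Per-layer time = 15.9672 + 7.44, so 23.4072 s.
Total: 5267 × 23.4072 s = 123285.7224 s → 34.25 hours.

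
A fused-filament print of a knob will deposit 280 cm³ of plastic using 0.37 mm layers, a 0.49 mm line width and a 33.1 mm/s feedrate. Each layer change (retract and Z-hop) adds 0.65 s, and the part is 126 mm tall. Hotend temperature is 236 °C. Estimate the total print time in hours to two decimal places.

13.02 hours

Extrusion cross-section = 0.37 × 0.49 = 0.1813 mm².
Toolpath length = 280 cm³ / 0.1813 mm² = 280000 / 0.1813 = 1544401.5 mm.
Print-move time: 1544401.5 / 33.1 → 46658.7 s.
Layers = ⌈126/0.37⌉ = 341.
Non-print overhead = 341 × 0.65, so 221.65 s.
Altogether 46658.7 + 221.65 = 46880.35 s, i.e. 13.02 hours.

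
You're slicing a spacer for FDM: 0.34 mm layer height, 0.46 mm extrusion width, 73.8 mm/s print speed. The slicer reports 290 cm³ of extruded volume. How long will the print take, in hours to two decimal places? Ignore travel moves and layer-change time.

6.98 hours

Line area: 0.34 × 0.46 → 0.1564 mm².
Total extruded path = 290000/0.1564 = 1854219.9 mm.
Print-move time: 1854219.9 / 73.8 → 25124.9 s.
25124.9 s = 6.98 hours.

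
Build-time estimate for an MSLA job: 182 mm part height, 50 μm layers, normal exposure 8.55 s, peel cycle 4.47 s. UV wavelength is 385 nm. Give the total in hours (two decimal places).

Layers = ⌈182/0.05⌉ = 3640.
Each layer takes: 8.55 + 4.47 → 13.02 s.
Build time: 3640 × 13.02 s = 47392.8 s, i.e. 13.16 hours.

13.16 hours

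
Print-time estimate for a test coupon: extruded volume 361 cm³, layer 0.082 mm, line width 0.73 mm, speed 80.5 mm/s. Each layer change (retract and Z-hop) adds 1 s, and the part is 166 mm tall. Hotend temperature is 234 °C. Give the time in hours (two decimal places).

Extrusion cross-section = 0.082 × 0.73 = 0.05986 mm².
Total extruded path = 361000/0.05986 = 6030738.4 mm.
Print-move time = 6030738.4 / 80.5 = 74916 s.
Layer count = ceil(166 / 0.082) = 2025.
Z-hop total: 2025 × 1 → 2025 s.
Total = 74916 + 2025 = 76941 s = 21.37 hours.

21.37 hours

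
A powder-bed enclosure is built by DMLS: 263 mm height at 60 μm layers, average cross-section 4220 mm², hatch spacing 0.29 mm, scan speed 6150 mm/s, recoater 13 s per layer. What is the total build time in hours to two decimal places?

18.71 hours

Layers = ⌈263/0.06⌉ = 4384.
Hatch length per layer = 4220 / 0.29 = 14551.7 mm.
Per-layer scan time = 14551.7 / 6150, so 2.3661 s.
Per-layer time: 2.3661 + 13 → 15.3661 s.
Total: 4384 × 15.3661 s = 67364.9824 s → 18.71 hours.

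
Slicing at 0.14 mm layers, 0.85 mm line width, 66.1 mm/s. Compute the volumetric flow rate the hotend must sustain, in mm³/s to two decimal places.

7.87

Extrusion cross-section = 0.14 × 0.85 = 0.119 mm².
Volumetric flow = 66.1 × 0.119 = 7.87 mm³/s.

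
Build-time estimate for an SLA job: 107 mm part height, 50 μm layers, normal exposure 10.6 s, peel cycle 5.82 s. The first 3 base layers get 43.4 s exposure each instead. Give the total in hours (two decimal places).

9.79 hours

Number of layers: 107 / 0.05 → 2140 (rounded up).
Burn-in layers = 3 × (43.4 + 5.82) = 147.66 s.
Remaining layers = 2137 × (10.6 + 5.82), so 35089.54 s.
Total = 147.66 + 35089.54 = 35237.2 s = 9.79 hours.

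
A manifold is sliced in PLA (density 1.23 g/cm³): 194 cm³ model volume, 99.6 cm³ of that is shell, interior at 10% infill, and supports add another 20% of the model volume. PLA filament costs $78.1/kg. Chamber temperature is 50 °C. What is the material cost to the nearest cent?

$14.20

Interior volume = 194 − 99.6 = 94.4 cm³.
Infill volume = 0.10 × 94.4 = 9.44 cm³.
Support = 0.20 × 194, so 38.8 cm³.
Deposited volume: 99.6 + 9.44 + 38.8 → 147.84 cm³.
Mass: 147.84 × 1.23 → 181.8432 g.
Cost = 181.8432 g / 1000 × $78.1/kg = $14.20.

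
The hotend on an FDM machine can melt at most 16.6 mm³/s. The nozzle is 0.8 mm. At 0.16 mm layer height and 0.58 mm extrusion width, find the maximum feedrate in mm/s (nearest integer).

Bead cross-section: 0.16 × 0.58 → 0.0928 mm².
v_max = Q/A = 16.6/0.0928 = 178.88 mm/s → 179 mm/s.

179 mm/s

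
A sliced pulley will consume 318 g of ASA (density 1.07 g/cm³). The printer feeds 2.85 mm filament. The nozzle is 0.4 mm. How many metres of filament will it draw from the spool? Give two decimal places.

46.59 m

Extruded volume: 318/1.07 = 297.1963 cm³ (297196.3 mm³).
Filament cross-section = π × (2.85/2)² = 6.3794 mm².
L = V/A = 297196.3/6.3794 = 46586.87 mm → 46.59 m.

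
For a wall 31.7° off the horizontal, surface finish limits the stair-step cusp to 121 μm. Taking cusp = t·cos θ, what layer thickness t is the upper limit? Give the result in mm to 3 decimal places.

0.142 mm

t = h_c / cos θ = 0.121 / 0.8508 = 0.142 mm.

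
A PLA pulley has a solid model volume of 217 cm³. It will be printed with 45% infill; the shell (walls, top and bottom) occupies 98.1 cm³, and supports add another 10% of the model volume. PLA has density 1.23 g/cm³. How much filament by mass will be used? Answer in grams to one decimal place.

213.2 g

Interior volume = 217 − 98.1 = 118.9 cm³.
Infill deposited: 0.45 × 118.9 → 53.505 cm³.
Support = 0.10 × 217, so 21.7 cm³.
Deposited volume = 98.1 + 53.505 + 21.7, so 173.305 cm³.
Mass: 173.305 × 1.23 → 213.16515 g.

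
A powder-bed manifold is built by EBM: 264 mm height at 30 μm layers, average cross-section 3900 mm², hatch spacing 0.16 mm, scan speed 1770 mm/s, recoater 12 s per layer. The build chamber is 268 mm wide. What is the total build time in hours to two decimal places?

63.00 hours

Number of layers: 264 / 0.03 → 8800 (rounded up).
Per-layer scan distance: 3900 / 0.16 → 24375 mm.
Per-layer scan time = 24375 / 1770 = 13.7712 s.
Time per layer: 13.7712 + 12 → 25.7712 s.
Build time = 8800 × 25.7712 = 226786.56 s = 63.00 hours.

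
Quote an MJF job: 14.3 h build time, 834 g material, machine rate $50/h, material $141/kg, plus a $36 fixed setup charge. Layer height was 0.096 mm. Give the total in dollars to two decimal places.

Time charge: 50 × 14.3 → $715.00.
Feedstock cost: 141 × 834/1000 → $117.594.
Total = 715.00 + 117.594 + 36 = 868.594 ≈ $868.59.

$868.59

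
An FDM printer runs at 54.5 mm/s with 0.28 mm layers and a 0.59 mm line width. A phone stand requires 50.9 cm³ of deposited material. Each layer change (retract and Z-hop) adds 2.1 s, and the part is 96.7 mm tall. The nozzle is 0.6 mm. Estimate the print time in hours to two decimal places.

1.77 hours

Bead cross-section = 0.28 × 0.59, so 0.1652 mm².
Total extruded path = 50900/0.1652 = 308111.4 mm.
Time extruding = 308111.4 / 54.5, so 5653.4 s.
Number of layers: 96.7 / 0.28 → 346 (rounded up).
Z-hop total = 346 × 2.1 = 726.6 s.
Total = 5653.4 + 726.6 = 6380 s = 1.77 hours.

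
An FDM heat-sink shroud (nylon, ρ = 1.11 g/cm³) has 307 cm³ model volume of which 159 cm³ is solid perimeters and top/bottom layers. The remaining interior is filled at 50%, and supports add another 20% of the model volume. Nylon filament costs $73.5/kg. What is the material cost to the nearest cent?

$24.02

Volume inside the shell: 307 − 159 → 148 cm³.
Infill volume = 0.50 × 148 = 74 cm³.
Support: 0.20 × 307 → 61.4 cm³.
Deposited volume: 159 + 74 + 61.4 → 294.4 cm³.
Mass = 294.4 × 1.11, so 326.784 g.
Cost = 326.784 g / 1000 × $73.5/kg = $24.02.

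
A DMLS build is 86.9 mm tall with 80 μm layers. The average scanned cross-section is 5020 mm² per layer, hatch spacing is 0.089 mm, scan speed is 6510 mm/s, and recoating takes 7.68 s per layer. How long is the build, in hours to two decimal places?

4.94 hours

Layer count = ceil(86.9 / 0.08) = 1087.
Hatch length per layer: 5020 / 0.089 → 56404.5 mm.
Laser time per layer = 56404.5 / 6510, so 8.6643 s.
Time per layer = 8.6643 + 7.68, so 16.3443 s.
Build time = 1087 × 16.3443 = 17766.2541 s = 4.94 hours.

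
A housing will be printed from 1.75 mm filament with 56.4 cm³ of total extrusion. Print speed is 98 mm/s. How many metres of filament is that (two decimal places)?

23.45 m

Cross-section of 1.75 mm filament: π·(1.75/2)² = 2.4053 mm².
Length = 56.4 cm³ / 2.4053 mm² = 56400 / 2.4053 = 23448.22 mm = 23.45 m.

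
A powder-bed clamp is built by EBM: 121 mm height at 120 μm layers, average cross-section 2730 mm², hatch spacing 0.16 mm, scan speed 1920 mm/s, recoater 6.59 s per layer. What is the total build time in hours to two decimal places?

4.34 hours

Layers = ⌈121/0.12⌉ = 1009.
Per-layer scan distance = 2730 / 0.16, so 17062.5 mm.
Scan time per layer = 17062.5 / 1920, so 8.8867 s.
Layer cycle: 8.8867 + 6.59 → 15.4767 s.
1009 layers × 15.4767 s/layer = 15615.9903 s, i.e. 4.34 hours.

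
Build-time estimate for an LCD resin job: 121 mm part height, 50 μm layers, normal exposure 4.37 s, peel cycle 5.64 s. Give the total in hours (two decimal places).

6.73 hours

Layers = ⌈121/0.05⌉ = 2420.
Per-layer time = 4.37 + 5.64 = 10.01 s.
Build time: 2420 × 10.01 s = 24224.2 s, i.e. 6.73 hours.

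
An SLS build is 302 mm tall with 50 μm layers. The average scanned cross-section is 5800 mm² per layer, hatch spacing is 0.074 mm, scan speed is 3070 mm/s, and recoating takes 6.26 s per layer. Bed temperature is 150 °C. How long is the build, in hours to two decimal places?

Layer count = ceil(302 / 0.05) = 6040.
Per-layer scan distance: 5800 / 0.074 → 78378.4 mm.
Scan time per layer = 78378.4 / 3070, so 25.5304 s.
Per-layer time: 25.5304 + 6.26 → 31.7904 s.
6040 layers × 31.7904 s/layer = 192014.016 s, i.e. 53.34 hours.

53.34 hours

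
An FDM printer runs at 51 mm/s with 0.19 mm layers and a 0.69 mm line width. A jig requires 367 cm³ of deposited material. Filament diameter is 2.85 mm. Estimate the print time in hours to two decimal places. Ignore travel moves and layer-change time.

15.25 hours

Bead cross-section = 0.19 × 0.69 = 0.1311 mm².
Toolpath length = 367 cm³ / 0.1311 mm² = 367000 / 0.1311 = 2799389.8 mm.
Extrusion time = 2799389.8 / 51, so 54890 s.
In the requested units: 54890 s = 15.25 hours.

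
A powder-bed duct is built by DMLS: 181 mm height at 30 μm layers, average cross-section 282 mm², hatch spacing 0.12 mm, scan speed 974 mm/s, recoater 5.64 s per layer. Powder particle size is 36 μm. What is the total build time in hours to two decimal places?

Number of layers: 181 / 0.03 → 6034 (rounded up).
Hatch length per layer = 282 / 0.12, so 2350 mm.
Per-layer scan time = 2350 / 974 = 2.4127 s.
Layer cycle = 2.4127 + 5.64 = 8.0527 s.
Build time = 6034 × 8.0527 = 48589.9918 s = 13.50 hours.

13.50 hours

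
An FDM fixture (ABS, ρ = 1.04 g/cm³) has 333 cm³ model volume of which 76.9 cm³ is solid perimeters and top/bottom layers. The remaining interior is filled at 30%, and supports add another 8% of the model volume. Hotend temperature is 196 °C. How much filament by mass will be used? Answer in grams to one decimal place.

Interior volume = 333 − 76.9 = 256.1 cm³.
Infill volume = 0.30 × 256.1, so 76.83 cm³.
Support = 0.08 × 333, so 26.64 cm³.
Total extruded: 76.9 + 76.83 + 26.64 → 180.37 cm³.
Mass: 180.37 × 1.04 → 187.5848 g.

187.6 g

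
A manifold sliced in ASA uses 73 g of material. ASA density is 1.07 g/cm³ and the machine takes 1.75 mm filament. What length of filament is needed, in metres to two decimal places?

Extruded volume: 73/1.07 = 68.2243 cm³ (68224.3 mm³).
Filament cross-section = π × (1.75/2)² = 2.4053 mm².
Length = 68224.3 / 2.4053 = 28364.15 mm = 28.36 m.

28.36 m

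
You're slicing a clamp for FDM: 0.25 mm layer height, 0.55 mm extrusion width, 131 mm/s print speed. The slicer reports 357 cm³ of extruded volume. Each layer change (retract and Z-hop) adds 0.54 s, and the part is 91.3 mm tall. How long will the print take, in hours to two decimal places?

5.56 hours

Line area = 0.25 × 0.55, so 0.1375 mm².
Total extruded path = 357000/0.1375 = 2596363.6 mm.
Extrusion time: 2596363.6 / 131 → 19819.6 s.
Layers = ⌈91.3/0.25⌉ = 366.
Layer-change overhead = 366 × 0.54 = 197.64 s.
Total = 19819.6 + 197.64 = 20017.24 s = 5.56 hours.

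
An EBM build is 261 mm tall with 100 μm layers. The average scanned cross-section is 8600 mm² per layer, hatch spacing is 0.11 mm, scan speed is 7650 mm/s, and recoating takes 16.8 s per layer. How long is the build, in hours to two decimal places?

Layer count = ceil(261 / 0.1) = 2610.
Scan path per layer = 8600 / 0.11, so 78181.8 mm.
Scan time per layer = 78181.8 / 7650, so 10.2198 s.
Per-layer time = 10.2198 + 16.8 = 27.0198 s.
2610 layers × 27.0198 s/layer = 70521.678 s, i.e. 19.59 hours.

19.59 hours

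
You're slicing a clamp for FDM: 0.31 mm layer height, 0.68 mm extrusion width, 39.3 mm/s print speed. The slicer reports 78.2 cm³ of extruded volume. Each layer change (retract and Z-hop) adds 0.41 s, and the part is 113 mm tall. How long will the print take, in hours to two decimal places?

Bead cross-section = 0.31 × 0.68 = 0.2108 mm².
Path length: 78200 mm³ / 0.2108 mm² → 370967.7 mm.
Time extruding = 370967.7 / 39.3, so 9439.4 s.
Layers = ⌈113/0.31⌉ = 365.
Z-hop total = 365 × 0.41 = 149.65 s.
Altogether 9439.4 + 149.65 = 9589.05 s, i.e. 2.66 hours.

2.66 hours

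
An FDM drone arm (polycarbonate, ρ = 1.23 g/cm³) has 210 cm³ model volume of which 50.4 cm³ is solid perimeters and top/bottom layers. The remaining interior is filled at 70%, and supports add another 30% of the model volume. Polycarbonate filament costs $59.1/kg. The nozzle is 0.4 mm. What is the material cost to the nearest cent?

$16.36

Interior volume = 210 − 50.4 = 159.6 cm³.
Deposited infill: 0.70 × 159.6 → 111.72 cm³.
Support = 0.30 × 210, so 63 cm³.
Total extruded = 50.4 + 111.72 + 63, so 225.12 cm³.
Mass = 225.12 × 1.23 = 276.8976 g.
Cost = 276.8976 g / 1000 × $59.1/kg = $16.36.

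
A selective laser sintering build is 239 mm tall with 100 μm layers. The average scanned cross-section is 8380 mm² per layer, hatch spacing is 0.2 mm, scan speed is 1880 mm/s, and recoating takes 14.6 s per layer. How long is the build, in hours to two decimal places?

Number of layers: 239 / 0.1 → 2390 (rounded up).
Per-layer scan distance = 8380 / 0.2 = 41900 mm.
Scan time per layer = 41900 / 1880, so 22.2872 s.
Time per layer: 22.2872 + 14.6 → 36.8872 s.
2390 layers × 36.8872 s/layer = 88160.408 s, i.e. 24.49 hours.

24.49 hours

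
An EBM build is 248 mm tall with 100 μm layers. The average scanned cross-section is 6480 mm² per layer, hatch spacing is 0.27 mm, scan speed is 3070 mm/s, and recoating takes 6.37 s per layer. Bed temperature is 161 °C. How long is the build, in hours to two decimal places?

Number of layers: 248 / 0.1 → 2480 (rounded up).
Per-layer scan distance = 6480 / 0.27 = 24000 mm.
Scan time per layer = 24000 / 3070, so 7.8176 s.
Per-layer time = 7.8176 + 6.37, so 14.1876 s.
Total: 2480 × 14.1876 s = 35185.248 s → 9.77 hours.

9.77 hours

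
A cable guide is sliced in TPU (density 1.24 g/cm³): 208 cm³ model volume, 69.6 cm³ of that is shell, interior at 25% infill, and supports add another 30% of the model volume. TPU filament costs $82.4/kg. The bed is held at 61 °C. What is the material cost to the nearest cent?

$17.02

Interior volume = 208 − 69.6 = 138.4 cm³.
Infill volume: 0.25 × 138.4 → 34.6 cm³.
Support = 0.30 × 208, so 62.4 cm³.
Total printed volume = 69.6 + 34.6 + 62.4 = 166.6 cm³.
Mass = 166.6 × 1.24 = 206.584 g.
At $82.4/kg: 206.584/1000 × 82.4 = $17.02.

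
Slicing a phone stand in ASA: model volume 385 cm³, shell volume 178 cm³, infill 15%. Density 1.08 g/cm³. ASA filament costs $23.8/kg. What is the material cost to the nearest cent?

Volume inside the shell = 385 − 178 = 207 cm³.
Deposited infill: 0.15 × 207 → 31.05 cm³.
Total printed volume = 178 + 31.05 = 209.05 cm³.
Mass = 209.05 × 1.08 = 225.774 g.
At $23.8/kg: 225.774/1000 × 23.8 = $5.37.

$5.37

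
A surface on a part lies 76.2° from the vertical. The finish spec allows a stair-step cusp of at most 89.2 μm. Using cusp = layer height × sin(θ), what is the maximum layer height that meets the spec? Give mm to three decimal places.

0.092 mm

sin(76.2°) = 0.9711; t_max = 0.0892/0.9711 = 0.092 mm.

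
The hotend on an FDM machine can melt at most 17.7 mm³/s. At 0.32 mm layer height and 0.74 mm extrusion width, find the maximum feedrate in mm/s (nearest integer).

Extrusion cross-section = 0.32 × 0.74, so 0.2368 mm².
v_max = Q/A = 17.7/0.2368 = 74.75 mm/s → 75 mm/s.

75 mm/s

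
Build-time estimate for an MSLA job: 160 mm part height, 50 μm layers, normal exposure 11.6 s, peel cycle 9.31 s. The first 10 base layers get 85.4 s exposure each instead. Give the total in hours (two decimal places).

18.79 hours

Number of layers: 160 / 0.05 → 3200 (rounded up).
Bottom layers = 10 × (85.4 + 9.31), so 947.1 s.
Regular layers = 3190 × (11.6 + 9.31) = 66702.9 s.
Total = 947.1 + 66702.9 = 67650 s = 18.79 hours.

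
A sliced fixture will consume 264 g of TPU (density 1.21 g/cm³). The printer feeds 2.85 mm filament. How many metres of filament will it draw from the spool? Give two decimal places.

34.20 m

Volume = 264 g / 1.21 g·cm⁻³ = 218.1818 cm³ = 218181.8 mm³.
Cross-section of 2.85 mm filament: π·(2.85/2)² = 6.3794 mm².
Length = 218181.8 / 6.3794 = 34200.99 mm = 34.20 m.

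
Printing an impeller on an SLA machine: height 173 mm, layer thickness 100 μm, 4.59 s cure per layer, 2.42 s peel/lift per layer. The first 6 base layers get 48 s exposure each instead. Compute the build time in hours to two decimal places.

Layer count = ceil(173 / 0.1) = 1730.
Burn-in layers = 6 × (48 + 2.42) = 302.52 s.
Regular layers: 1724 × (4.59 + 2.42) → 12085.24 s.
Sum: 302.52 + 12085.24 = 12387.76 s → 3.44 hours.

3.44 hours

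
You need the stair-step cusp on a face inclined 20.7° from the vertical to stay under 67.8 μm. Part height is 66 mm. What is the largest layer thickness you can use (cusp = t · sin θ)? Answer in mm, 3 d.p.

0.192 mm

t = h_c / sin θ = 0.0678 / 0.3535 = 0.192 mm.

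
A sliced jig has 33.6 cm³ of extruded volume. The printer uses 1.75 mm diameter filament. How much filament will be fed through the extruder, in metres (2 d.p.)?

Cross-section of 1.75 mm filament: π·(1.75/2)² = 2.4053 mm².
L = 33600 mm³ / 2.4053 mm² = 13969.15 mm, i.e. 13.97 m.

13.97 m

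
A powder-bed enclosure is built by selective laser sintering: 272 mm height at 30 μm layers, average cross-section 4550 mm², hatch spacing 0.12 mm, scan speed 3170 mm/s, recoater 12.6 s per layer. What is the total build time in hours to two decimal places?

Number of layers: 272 / 0.03 → 9067 (rounded up).
Per-layer scan distance = 4550 / 0.12 = 37916.7 mm.
Laser time per layer = 37916.7 / 3170, so 11.9611 s.
Per-layer time = 11.9611 + 12.6 = 24.5611 s.
Build time = 9067 × 24.5611 = 222695.4937 s = 61.86 hours.

61.86 hours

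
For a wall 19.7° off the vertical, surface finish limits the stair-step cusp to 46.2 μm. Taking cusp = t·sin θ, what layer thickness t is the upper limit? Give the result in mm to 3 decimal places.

0.137 mm

sin(19.7°) = 0.3371; t_max = 0.0462/0.3371 = 0.137 mm.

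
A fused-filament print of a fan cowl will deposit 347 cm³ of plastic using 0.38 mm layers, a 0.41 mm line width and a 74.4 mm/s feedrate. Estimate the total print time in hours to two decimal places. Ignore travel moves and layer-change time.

8.32 hours

Line area = 0.38 × 0.41 = 0.1558 mm².
Total extruded path = 347000/0.1558 = 2227214.4 mm.
Print-move time = 2227214.4 / 74.4 = 29935.7 s.
Converting: 29935.7 s = 8.32 hours.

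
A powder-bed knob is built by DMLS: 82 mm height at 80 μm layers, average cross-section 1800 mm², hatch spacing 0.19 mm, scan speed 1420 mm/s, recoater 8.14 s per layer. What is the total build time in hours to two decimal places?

Layer count = ceil(82 / 0.08) = 1025.
Scan path per layer: 1800 / 0.19 → 9473.7 mm.
Scan time per layer: 9473.7 / 1420 → 6.6716 s.
Layer cycle = 6.6716 + 8.14 = 14.8116 s.
1025 layers × 14.8116 s/layer = 15181.89 s, i.e. 4.22 hours.

4.22 hours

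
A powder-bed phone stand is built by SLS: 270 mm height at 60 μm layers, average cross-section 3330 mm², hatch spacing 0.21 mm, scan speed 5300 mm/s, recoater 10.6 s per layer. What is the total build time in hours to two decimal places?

Layer count = ceil(270 / 0.06) = 4500.
Per-layer scan distance = 3330 / 0.21, so 15857.1 mm.
Laser time per layer = 15857.1 / 5300, so 2.9919 s.
Layer cycle: 2.9919 + 10.6 → 13.5919 s.
Total: 4500 × 13.5919 s = 61163.55 s → 16.99 hours.

16.99 hours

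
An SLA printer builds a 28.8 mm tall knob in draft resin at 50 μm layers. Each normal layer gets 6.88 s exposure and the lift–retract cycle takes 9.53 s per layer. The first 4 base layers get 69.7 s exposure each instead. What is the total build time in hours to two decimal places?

2.70 hours

Layers = ⌈28.8/0.05⌉ = 576.
Burn-in layers = 4 × (69.7 + 9.53), so 316.92 s.
Remaining layers = 572 × (6.88 + 9.53) = 9386.52 s.
Total = 316.92 + 9386.52 = 9703.44 s = 2.70 hours.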